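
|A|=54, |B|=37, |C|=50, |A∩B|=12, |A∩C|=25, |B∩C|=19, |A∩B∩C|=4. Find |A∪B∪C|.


|A∪B∪C| = 54+37+50-12-25-19+4 = 89

|A∪B∪C| = 89


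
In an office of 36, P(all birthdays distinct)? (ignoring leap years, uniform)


P(all different) = Π(365-i)/365 for i=0..35
= (365/365)×(364/365)×...×(330/365)
= 0.167818

P ≈ 0.1678 ≈ 16.78%


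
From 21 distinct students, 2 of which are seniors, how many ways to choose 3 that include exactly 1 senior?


Choose 1 of the 2 seniors and 2 of the other 19 students:
C(2,1)×C(19,2) = 2×171 = 342

342


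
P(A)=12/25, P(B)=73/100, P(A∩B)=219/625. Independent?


P(A)×P(B) = 219/625
P(A∩B) = 219/625
Equal ✓ → Independent

Yes, independent


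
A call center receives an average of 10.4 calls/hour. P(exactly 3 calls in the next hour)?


Poisson(λ=10.4): P(X=3) = e^(-λ)×λ^k/k!
= e^(-10.4) × 10.4^3 / 3!
≈ 3.043248301e-05 × 1124.864 / 6 ≈ 0.005705

P(X=3) ≈ 0.005705 ≈ 0.57%


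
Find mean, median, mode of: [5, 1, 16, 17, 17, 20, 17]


Sorted: [1, 5, 16, 17, 17, 17, 20]
Mean = 93/7
Median = 17
Freq: {5: 1, 1: 1, 16: 1, 17: 3, 20: 1}
Mode: [17]

Mean=93/7, Median=17, Mode=17


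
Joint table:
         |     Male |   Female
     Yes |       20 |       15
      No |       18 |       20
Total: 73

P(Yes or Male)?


P(Yes∨Male) = P(Yes) + P(Male) - P(Yes∧Male)
= (35 + 38 - 20)/73 = 53/73

P = 53/73 ≈ 72.60%


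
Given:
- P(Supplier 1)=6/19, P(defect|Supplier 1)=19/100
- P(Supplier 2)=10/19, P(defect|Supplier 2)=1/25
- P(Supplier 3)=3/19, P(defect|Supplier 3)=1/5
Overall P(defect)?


P(B) = Σ P(B|Aᵢ)×P(Aᵢ)
  19/100×6/19 = 3/50
  1/25×10/19 = 2/95
  1/5×3/19 = 3/95
Sum = 107/950

P(defect) = 107/950 ≈ 11.26%


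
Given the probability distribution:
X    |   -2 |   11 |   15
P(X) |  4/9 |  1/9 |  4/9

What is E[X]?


E[X] = Σ x·P(X=x)
= (-2)×(4/9) + (11)×(1/9) + (15)×(4/9)
= 7

E[X] = 7


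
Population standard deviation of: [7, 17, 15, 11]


Mean = 50/4 = 25/2
  (7-25/2)²=121/4
  (17-25/2)²=81/4
  (15-25/2)²=25/4
  (11-25/2)²=9/4
Σ(x-μ)² = 59
σ² = 59/4

σ = √(59/4) ≈ 3.8406


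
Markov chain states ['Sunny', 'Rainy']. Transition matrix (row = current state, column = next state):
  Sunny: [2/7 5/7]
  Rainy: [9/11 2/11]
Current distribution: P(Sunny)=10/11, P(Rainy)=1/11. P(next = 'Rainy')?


P(next=Rainy) = Σᵢ P(now=i)×P(i→Rainy)
= 10/11×5/7 + 1/11×2/11
= 50/77 + 2/121 = 564/847

P = 564/847 ≈ 0.6659


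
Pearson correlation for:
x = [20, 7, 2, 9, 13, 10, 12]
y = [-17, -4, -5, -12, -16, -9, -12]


n=7, Σx=73, Σy=-75, Σxy=-928, Σx²=947, Σy²=955
r = (7×(-928) - 73×(-75))/√((7×947 - 73²)(7×955 - (-75)²))
= -1021/√(1300×1060) = -1021/√1378000 ≈ -1021/1173.8824 ≈ -0.8698

r ≈ -0.8698


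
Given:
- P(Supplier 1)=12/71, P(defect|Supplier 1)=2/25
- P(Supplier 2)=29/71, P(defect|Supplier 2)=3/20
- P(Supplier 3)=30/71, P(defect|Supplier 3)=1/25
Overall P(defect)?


P(B) = Σ P(B|Aᵢ)×P(Aᵢ)
  2/25×12/71 = 24/1775
  3/20×29/71 = 87/1420
  1/25×30/71 = 6/355
Sum = 651/7100

P(defect) = 651/7100 ≈ 9.17%


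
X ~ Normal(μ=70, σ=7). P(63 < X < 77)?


z₁=(63-70)/7=-1.0, z₂=(77-70)/7=1.0
P = Φ(1.0) - Φ(-1.0) = 0.841345 - 0.158655 = 0.682690 ≈ 0.6827

P(63 < X < 77) ≈ 0.6827


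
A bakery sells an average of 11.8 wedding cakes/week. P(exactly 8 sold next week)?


Poisson(λ=11.8): P(X=8) = e^(-λ)×λ^k/k!
= e^(-11.8) × 11.8^8 / 8!
≈ 7.504557915e-06 × 375885920.267 / 40320 ≈ 0.069962

P(X=8) ≈ 0.069962 ≈ 7.00%


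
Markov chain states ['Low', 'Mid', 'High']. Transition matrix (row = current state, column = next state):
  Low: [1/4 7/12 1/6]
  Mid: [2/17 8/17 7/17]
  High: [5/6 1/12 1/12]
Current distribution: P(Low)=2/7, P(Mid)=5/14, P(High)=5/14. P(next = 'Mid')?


P(next=Mid) = Σᵢ P(now=i)×P(i→Mid)
= 2/7×7/12 + 5/14×8/17 + 5/14×1/12
= 1/6 + 20/119 + 5/168 = 347/952

P = 347/952 ≈ 0.3645


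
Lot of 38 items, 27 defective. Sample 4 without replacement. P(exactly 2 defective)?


Hypergeometric: C(27,2)×C(11,2)/C(38,4)
= 351×55/73815 = 1287/4921

P(X=2) = 1287/4921 ≈ 26.15%


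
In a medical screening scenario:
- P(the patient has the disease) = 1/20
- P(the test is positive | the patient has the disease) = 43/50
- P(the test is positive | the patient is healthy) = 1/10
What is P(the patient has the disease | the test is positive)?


Using Bayes' theorem:
P(A|B) = P(B|A)·P(A) / P(B)

P(the test is positive) = 43/50 × 1/20 + 1/10 × 19/20
= 43/1000 + 19/200 = 69/500

P(the patient has the disease|the test is positive) = (43/1000) / (69/500) = 43/138

P(the patient has the disease|the test is positive) = 43/138 ≈ 31.16%


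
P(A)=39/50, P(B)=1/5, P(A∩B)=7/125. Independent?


P(A)×P(B) = 39/250
P(A∩B) = 7/125
Not equal → NOT independent

No, not independent


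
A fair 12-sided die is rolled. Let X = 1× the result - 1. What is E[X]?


E[die] = (1+12)/2 = 13/2
E[X] = 1×13/2 - 1 = 11/2

E[X] = 11/2


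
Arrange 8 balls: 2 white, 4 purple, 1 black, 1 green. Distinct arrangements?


8!/(2!×4!×1!×1!) = 840

840


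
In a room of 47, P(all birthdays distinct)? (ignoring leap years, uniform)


P(all different) = Π(365-i)/365 for i=0..46
= (365/365)×(364/365)×...×(319/365)
= 0.045226

P ≈ 0.0452 ≈ 4.52%


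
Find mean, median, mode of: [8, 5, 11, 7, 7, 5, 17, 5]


Sorted: [5, 5, 5, 7, 7, 8, 11, 17]
Mean = 65/8
Median = 7
Freq: {8: 1, 5: 3, 11: 1, 7: 2, 17: 1}
Mode: [5]

Mean=65/8, Median=7, Mode=5


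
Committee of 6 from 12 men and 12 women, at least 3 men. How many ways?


Count by #men:
  3M,3W: C(12,3)×C(12,3)=48400
  4M,2W: C(12,4)×C(12,2)=32670
  5M,1W: C(12,5)×C(12,1)=9504
  6M,0W: C(12,6)×C(12,0)=924
Total = 91498

91498


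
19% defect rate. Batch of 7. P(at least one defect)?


P(all good) = (81/100)^7 = 22876792454961/100000000000000
P(≥1 defect) = 77123207545039/100000000000000

P = 77123207545039/100000000000000 ≈ 77.12%


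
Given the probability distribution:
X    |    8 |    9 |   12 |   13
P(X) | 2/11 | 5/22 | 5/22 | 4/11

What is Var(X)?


E[X] = 241/22
E[X²] = 2733/22
Var(X) = E[X²] - (E[X])² = 2733/22 - 58081/484 = 2045/484

Var(X) = 2045/484 ≈ 4.2252


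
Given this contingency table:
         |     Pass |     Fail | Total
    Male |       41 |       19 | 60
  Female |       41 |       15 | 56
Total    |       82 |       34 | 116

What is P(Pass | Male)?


P(Pass | Male) = 41/(41+19) = 41/60

P(Pass|Male) = 41/60 ≈ 68.33%


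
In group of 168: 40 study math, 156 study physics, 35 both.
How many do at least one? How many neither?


|A∪B| = 40+156-35 = 161
Neither = 168-161 = 7

At least one: 161; Neither: 7


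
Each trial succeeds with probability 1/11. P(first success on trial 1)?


Geometric: P(X=1) = (1-p)^(k-1)×p = (10/11)^0×1/11 = 1/11

P(X=1) = 1/11 ≈ 9.09%


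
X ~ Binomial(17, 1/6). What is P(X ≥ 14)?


P(X ≥ 14) = Σ P(X=i) for i=14..17
P(X=14) = 10625/2115832430592
P(X=15) = 425/2115832430592
P(X=16) = 85/16926659444736
P(X=17) = 1/16926659444736
Sum = 44243/8463329722368

P(X ≥ 14) = 44243/8463329722368 ≈ 0.00%


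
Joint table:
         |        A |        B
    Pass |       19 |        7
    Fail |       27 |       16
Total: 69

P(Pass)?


P(Pass) = (19+7)/69 = 26/69

P(Pass) = 26/69 ≈ 37.68%


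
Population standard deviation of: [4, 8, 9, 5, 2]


Mean = 28/5
  (4-28/5)²=64/25
  (8-28/5)²=144/25
  (9-28/5)²=289/25
  (5-28/5)²=9/25
  (2-28/5)²=324/25
Σ(x-μ)² = 166/5
σ² = (166/5)/5 = 166/25

σ = √(166/25) ≈ 2.5768


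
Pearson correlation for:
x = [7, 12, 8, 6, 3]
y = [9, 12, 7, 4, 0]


n=5, Σx=36, Σy=32, Σxy=287, Σx²=302, Σy²=290
r = (5×287 - 36×32)/√((5×302 - 36²)(5×290 - 32²))
= 283/√(214×426) = 283/√91164 ≈ 283/301.9338 ≈ 0.9373

r ≈ 0.9373


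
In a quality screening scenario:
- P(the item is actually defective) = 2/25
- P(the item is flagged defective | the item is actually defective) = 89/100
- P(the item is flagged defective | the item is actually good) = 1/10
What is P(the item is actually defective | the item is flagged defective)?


Using Bayes' theorem:
P(A|B) = P(B|A)·P(A) / P(B)

P(the item is flagged defective) = 89/100 × 2/25 + 1/10 × 23/25
= 89/1250 + 23/250 = 102/625

P(the item is actually defective|the item is flagged defective) = (89/1250) / (102/625) = 89/204

P(the item is actually defective|the item is flagged defective) = 89/204 ≈ 43.63%


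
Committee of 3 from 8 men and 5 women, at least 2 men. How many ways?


Count by #men:
  2M,1W: C(8,2)×C(5,1)=140
  3M,0W: C(8,3)×C(5,0)=56
Total = 196

196


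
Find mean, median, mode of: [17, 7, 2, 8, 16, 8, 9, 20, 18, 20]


Sorted: [2, 7, 8, 8, 9, 16, 17, 18, 20, 20]
Mean = 125/10 = 25/2
Median = 25/2
Freq: {17: 1, 7: 1, 2: 1, 8: 2, 16: 1, 9: 1, 20: 2, 18: 1}
Mode: [8, 20]

Mean=25/2, Median=25/2, Mode=[8, 20]


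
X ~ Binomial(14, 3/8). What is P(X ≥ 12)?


P(X ≥ 12) = Σ P(X=i) for i=12..14
P(X=12) = 1209028275/4398046511104
P(X=13) = 55801305/2199023255552
P(X=14) = 4782969/4398046511104
Sum = 662706927/2199023255552

P(X ≥ 12) = 662706927/2199023255552 ≈ 0.03%


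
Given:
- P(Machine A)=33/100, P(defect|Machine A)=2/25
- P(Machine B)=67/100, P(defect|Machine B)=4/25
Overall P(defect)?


P(B) = Σ P(B|Aᵢ)×P(Aᵢ)
  2/25×33/100 = 33/1250
  4/25×67/100 = 67/625
Sum = 167/1250

P(defect) = 167/1250 ≈ 13.36%


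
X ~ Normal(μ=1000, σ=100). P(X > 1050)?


z = (1050-1000)/100 = 0.5
P(X > 1050) = 1 - P(Z ≤ 0.5) = 1 - 0.6915 = 0.3085

P(X > 1050) ≈ 0.3085


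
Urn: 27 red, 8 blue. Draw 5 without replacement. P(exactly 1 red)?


Hypergeometric: C(27,1)×C(8,4)/C(35,5)
= 27×70/324632 = 135/23188

P(X=1) = 135/23188 ≈ 0.58%


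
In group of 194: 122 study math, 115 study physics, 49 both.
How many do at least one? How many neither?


|A∪B| = 122+115-49 = 188
Neither = 194-188 = 6

At least one: 188; Neither: 6


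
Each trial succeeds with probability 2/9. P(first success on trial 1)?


Geometric: P(X=1) = (1-p)^(k-1)×p = (7/9)^0×2/9 = 2/9

P(X=1) = 2/9 ≈ 22.22%


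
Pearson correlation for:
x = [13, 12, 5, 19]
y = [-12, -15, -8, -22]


n=4, Σx=49, Σy=-57, Σxy=-794, Σx²=699, Σy²=917
r = (4×(-794) - 49×(-57))/√((4×699 - 49²)(4×917 - (-57)²))
= -383/√(395×419) = -383/√165505 ≈ -383/406.8231 ≈ -0.9414

r ≈ -0.9414


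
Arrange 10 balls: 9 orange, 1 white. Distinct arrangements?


10!/(9!×1!) = 10

10


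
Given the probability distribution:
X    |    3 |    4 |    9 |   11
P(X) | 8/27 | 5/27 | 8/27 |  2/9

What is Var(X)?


E[X] = 182/27
E[X²] = 1526/27
Var(X) = E[X²] - (E[X])² = 1526/27 - 33124/729 = 8078/729

Var(X) = 8078/729 ≈ 11.0809


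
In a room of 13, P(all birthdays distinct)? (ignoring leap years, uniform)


P(all different) = Π(365-i)/365 for i=0..12
= (365/365)×(364/365)×...×(353/365)
= 0.805590

P ≈ 0.8056 ≈ 80.56%


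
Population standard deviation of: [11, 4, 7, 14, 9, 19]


Mean = 64/6 = 32/3
  (11-32/3)²=1/9
  (4-32/3)²=400/9
  (7-32/3)²=121/9
  (14-32/3)²=100/9
  (9-32/3)²=25/9
  (19-32/3)²=625/9
Σ(x-μ)² = 424/3
σ² = (424/3)/6 = 212/9

σ = √(212/9) ≈ 4.8534


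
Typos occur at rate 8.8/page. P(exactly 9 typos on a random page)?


Poisson(λ=8.8): P(X=9) = e^(-λ)×λ^k/k!
= e^(-8.8) × 8.8^9 / 9!
≈ 0.0001507330751 × 316478381.829 / 362880 ≈ 0.131459

P(X=9) ≈ 0.131459 ≈ 13.15%


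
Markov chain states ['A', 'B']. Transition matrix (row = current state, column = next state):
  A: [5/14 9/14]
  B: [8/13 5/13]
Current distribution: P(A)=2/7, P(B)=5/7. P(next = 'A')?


P(next=A) = Σᵢ P(now=i)×P(i→A)
= 2/7×5/14 + 5/7×8/13
= 5/49 + 40/91 = 345/637

P = 345/637 ≈ 0.5416


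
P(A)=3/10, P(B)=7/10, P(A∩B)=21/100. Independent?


P(A)×P(B) = 21/100
P(A∩B) = 21/100
Equal ✓ → Independent

Yes, independent


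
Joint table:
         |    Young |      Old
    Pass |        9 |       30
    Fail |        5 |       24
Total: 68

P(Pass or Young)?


P(Pass∨Young) = P(Pass) + P(Young) - P(Pass∧Young)
= (39 + 14 - 9)/68 = 44/68 = 11/17

P = 11/17 ≈ 64.71%


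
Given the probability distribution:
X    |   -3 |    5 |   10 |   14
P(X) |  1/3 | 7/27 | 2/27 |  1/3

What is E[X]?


E[X] = Σ x·P(X=x)
= (-3)×(1/3) + (5)×(7/27) + (10)×(2/27) + (14)×(1/3)
= 154/27

E[X] = 154/27


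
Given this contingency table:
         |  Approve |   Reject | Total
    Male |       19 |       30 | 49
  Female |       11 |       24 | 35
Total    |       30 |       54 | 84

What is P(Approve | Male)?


P(Approve | Male) = 19/(19+30) = 19/49

P(Approve|Male) = 19/49 ≈ 38.78%


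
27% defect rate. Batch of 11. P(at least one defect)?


P(all good) = (73/100)^11 = 313726685568359708377/10000000000000000000000
P(≥1 defect) = 9686273314431640291623/10000000000000000000000

P = 9686273314431640291623/10000000000000000000000 ≈ 96.86%


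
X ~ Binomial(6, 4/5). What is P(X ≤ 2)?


P(X ≤ 2) = Σ P(X=i) for i=0..2
P(X=0) = 1/15625
P(X=1) = 24/15625
P(X=2) = 48/3125
Sum = 53/3125

P(X ≤ 2) = 53/3125 ≈ 1.70%


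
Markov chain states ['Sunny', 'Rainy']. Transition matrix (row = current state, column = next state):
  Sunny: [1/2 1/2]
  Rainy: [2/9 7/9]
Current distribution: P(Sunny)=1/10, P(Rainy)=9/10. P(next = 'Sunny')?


P(next=Sunny) = Σᵢ P(now=i)×P(i→Sunny)
= 1/10×1/2 + 9/10×2/9
= 1/20 + 1/5 = 1/4

P = 1/4 ≈ 0.2500


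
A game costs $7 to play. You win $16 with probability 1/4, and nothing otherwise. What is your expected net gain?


E[gain] = (16-7)×1/4 + (-7)×3/4
= 9/4 - 21/4 = -3

Expected net gain = $-3 ≈ $-3.00


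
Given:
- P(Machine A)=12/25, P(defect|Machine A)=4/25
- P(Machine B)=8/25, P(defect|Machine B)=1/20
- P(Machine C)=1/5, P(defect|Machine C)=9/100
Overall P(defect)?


P(B) = Σ P(B|Aᵢ)×P(Aᵢ)
  4/25×12/25 = 48/625
  1/20×8/25 = 2/125
  9/100×1/5 = 9/500
Sum = 277/2500

P(defect) = 277/2500 ≈ 11.08%


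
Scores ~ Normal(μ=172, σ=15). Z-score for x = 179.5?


z = (x - μ)/σ = (179.5 - 172)/15 = 0.5

z = 0.5


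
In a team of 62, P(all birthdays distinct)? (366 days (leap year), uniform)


P(all different) = Π(366-i)/366 for i=0..61
= (366/366)×(365/366)×...×(305/366)
= 0.004156

P ≈ 0.0042 ≈ 0.42%


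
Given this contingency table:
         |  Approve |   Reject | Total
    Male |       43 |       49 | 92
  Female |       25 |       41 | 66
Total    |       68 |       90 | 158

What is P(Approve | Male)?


P(Approve | Male) = 43/(43+49) = 43/92

P(Approve|Male) = 43/92 ≈ 46.74%


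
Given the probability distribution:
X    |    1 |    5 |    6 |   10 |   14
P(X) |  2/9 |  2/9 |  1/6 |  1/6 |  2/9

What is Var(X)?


E[X] = 64/9
E[X²] = 72
Var(X) = E[X²] - (E[X])² = 72 - 4096/81 = 1736/81

Var(X) = 1736/81 ≈ 21.4321


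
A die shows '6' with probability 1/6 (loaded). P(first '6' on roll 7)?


Geometric: P(X=7) = (1-p)^(k-1)×p = (5/6)^6×1/6 = 15625/279936

P(X=7) = 15625/279936 ≈ 5.58%


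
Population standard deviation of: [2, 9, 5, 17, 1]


Mean = 34/5
  (2-34/5)²=576/25
  (9-34/5)²=121/25
  (5-34/5)²=81/25
  (17-34/5)²=2601/25
  (1-34/5)²=841/25
Σ(x-μ)² = 844/5
σ² = (844/5)/5 = 844/25

σ = √(844/25) ≈ 5.8103


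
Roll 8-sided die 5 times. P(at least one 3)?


P(no 3)^5 = (7/8)^5 = 16807/32768
P(≥1) = 1 - 16807/32768 = 15961/32768

P = 15961/32768 ≈ 48.71%


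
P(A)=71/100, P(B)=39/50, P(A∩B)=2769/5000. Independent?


P(A)×P(B) = 2769/5000
P(A∩B) = 2769/5000
Equal ✓ → Independent

Yes, independent


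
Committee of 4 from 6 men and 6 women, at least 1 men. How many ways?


Count by #men:
  1M,3W: C(6,1)×C(6,3)=120
  2M,2W: C(6,2)×C(6,2)=225
  3M,1W: C(6,3)×C(6,1)=120
  4M,0W: C(6,4)×C(6,0)=15
Total = 480

480


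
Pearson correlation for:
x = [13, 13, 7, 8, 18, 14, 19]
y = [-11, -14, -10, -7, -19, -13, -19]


n=7, Σx=92, Σy=-93, Σxy=-1336, Σx²=1332, Σy²=1357
r = (7×(-1336) - 92×(-93))/√((7×1332 - 92²)(7×1357 - (-93)²))
= -796/√(860×850) = -796/√731000 ≈ -796/854.9854 ≈ -0.9310

r ≈ -0.9310


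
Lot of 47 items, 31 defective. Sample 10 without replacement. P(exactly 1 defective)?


Hypergeometric: C(31,1)×C(16,9)/C(47,10)
= 31×11440/5178066751 = 2480/36210257

P(X=1) = 2480/36210257 ≈ 0.01%


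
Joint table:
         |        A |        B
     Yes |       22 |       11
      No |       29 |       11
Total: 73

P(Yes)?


P(Yes) = (22+11)/73 = 33/73

P(Yes) = 33/73 ≈ 45.21%


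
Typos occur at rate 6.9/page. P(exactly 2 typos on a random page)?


Poisson(λ=6.9): P(X=2) = e^(-λ)×λ^k/k!
= e^(-6.9) × 6.9^2 / 2!
≈ 0.001007785429 × 47.61 / 2 ≈ 0.023990

P(X=2) ≈ 0.023990 ≈ 2.40%


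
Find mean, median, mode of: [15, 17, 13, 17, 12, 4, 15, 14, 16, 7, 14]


Sorted: [4, 7, 12, 13, 14, 14, 15, 15, 16, 17, 17]
Mean = 144/11
Median = 14
Freq: {15: 2, 17: 2, 13: 1, 12: 1, 4: 1, 14: 2, 16: 1, 7: 1}
Mode: [14, 15, 17]

Mean=144/11, Median=14, Mode=[14, 15, 17]


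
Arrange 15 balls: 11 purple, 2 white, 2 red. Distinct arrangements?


15!/(11!×2!×2!) = 8190

8190


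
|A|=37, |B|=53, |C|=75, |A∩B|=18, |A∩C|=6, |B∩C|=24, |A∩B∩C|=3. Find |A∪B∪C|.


|A∪B∪C| = 37+53+75-18-6-24+3 = 120

|A∪B∪C| = 120


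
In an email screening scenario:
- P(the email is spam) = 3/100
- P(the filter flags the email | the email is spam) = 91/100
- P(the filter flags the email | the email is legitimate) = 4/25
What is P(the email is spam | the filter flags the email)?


Using Bayes' theorem:
P(A|B) = P(B|A)·P(A) / P(B)

P(the filter flags the email) = 91/100 × 3/100 + 4/25 × 97/100
= 273/10000 + 97/625 = 73/400

P(the email is spam|the filter flags the email) = (273/10000) / (73/400) = 273/1825

P(the email is spam|the filter flags the email) = 273/1825 ≈ 14.96%


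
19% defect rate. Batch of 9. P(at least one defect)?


P(all good) = (81/100)^9 = 150094635296999121/1000000000000000000
P(≥1 defect) = 849905364703000879/1000000000000000000

P = 849905364703000879/1000000000000000000 ≈ 84.99%


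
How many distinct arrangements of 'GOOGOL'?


Letters: 6, freq: {'G': 2, 'O': 3, 'L': 1}
6!/(2!×3!×1!) = 720/12 = 60

60


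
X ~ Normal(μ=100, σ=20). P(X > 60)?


z = (60-100)/20 = -2.0
P(X > 60) = 1 - P(Z ≤ -2.0) = 1 - 0.0228 = 0.9772

P(X > 60) ≈ 0.9772


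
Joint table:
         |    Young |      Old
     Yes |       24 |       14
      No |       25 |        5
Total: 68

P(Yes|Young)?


P(Yes|Young) = 24/(24+25) = 24/49

P = 24/49 ≈ 48.98%


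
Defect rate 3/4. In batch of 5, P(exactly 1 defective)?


Binomial: P(X=1) = C(5,1)×p^1×(1-p)^4
= 5 × 3/4 × 1/256 = 15/1024

P(X=1) = 15/1024 ≈ 1.46%


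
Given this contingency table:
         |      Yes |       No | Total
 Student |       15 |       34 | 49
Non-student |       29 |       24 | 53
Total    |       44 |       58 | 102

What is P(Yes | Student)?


P(Yes | Student) = 15/(15+34) = 15/49

P(Yes|Student) = 15/49 ≈ 30.61%


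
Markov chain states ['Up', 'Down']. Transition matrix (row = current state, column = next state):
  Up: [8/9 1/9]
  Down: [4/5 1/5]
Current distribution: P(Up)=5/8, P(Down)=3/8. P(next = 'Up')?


P(next=Up) = Σᵢ P(now=i)×P(i→Up)
= 5/8×8/9 + 3/8×4/5
= 5/9 + 3/10 = 77/90

P = 77/90 ≈ 0.8556


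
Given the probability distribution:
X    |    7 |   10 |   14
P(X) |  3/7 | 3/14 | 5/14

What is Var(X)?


E[X] = 71/7
E[X²] = 787/7
Var(X) = E[X²] - (E[X])² = 787/7 - 5041/49 = 468/49

Var(X) = 468/49 ≈ 9.5510


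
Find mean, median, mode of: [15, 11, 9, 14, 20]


Sorted: [9, 11, 14, 15, 20]
Mean = 69/5
Median = 14
Freq: {15: 1, 11: 1, 9: 1, 14: 1, 20: 1}
Mode: No mode

Mean=69/5, Median=14, Mode=No mode


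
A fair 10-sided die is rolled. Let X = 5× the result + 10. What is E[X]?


E[die] = (1+10)/2 = 11/2
E[X] = 5×11/2 + 10 = 75/2

E[X] = 75/2


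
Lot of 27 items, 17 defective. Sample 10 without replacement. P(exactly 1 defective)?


Hypergeometric: C(17,1)×C(10,9)/C(27,10)
= 17×10/8436285 = 34/1687257

P(X=1) = 34/1687257 ≈ 0.00%


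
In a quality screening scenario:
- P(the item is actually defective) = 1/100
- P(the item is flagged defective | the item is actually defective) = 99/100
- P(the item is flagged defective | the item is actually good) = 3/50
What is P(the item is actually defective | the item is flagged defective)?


Using Bayes' theorem:
P(A|B) = P(B|A)·P(A) / P(B)

P(the item is flagged defective) = 99/100 × 1/100 + 3/50 × 99/100
= 99/10000 + 297/5000 = 693/10000

P(the item is actually defective|the item is flagged defective) = (99/10000) / (693/10000) = 1/7

P(the item is actually defective|the item is flagged defective) = 1/7 ≈ 14.29%


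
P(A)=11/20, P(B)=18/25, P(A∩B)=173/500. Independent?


P(A)×P(B) = 99/250
P(A∩B) = 173/500
Not equal → NOT independent

No, not independent


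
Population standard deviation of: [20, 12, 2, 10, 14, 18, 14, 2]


Mean = 92/8 = 23/2
  (20-23/2)²=289/4
  (12-23/2)²=1/4
  (2-23/2)²=361/4
  (10-23/2)²=9/4
  (14-23/2)²=25/4
  (18-23/2)²=169/4
  (14-23/2)²=25/4
  (2-23/2)²=361/4
Σ(x-μ)² = 310
σ² = 310/8 = 155/4

σ = √(155/4) ≈ 6.2249


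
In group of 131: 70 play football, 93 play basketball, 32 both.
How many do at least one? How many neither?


|A∪B| = 70+93-32 = 131
Neither = 131-131 = 0

At least one: 131; Neither: 0


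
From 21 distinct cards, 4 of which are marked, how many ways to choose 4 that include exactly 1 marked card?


Choose 1 of the 4 marked cards and 3 of the other 17 cards:
C(4,1)×C(17,3) = 4×680 = 2720

2720


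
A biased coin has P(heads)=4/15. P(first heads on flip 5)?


Geometric: P(X=5) = (1-p)^(k-1)×p = (11/15)^4×4/15 = 58564/759375

P(X=5) = 58564/759375 ≈ 7.71%


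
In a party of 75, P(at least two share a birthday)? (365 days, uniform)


P(all different) = Π(365-i)/365 for i=0..74
= 0.000280
P(match) = 1 - 0.000280 = 0.999720

P ≈ 0.9997 ≈ 99.97%


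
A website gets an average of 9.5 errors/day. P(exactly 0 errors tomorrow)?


Poisson(λ=9.5): P(X=0) = e^(-λ)×λ^k/k!
= e^(-9.5) × 9.5^0 / 0!
≈ 7.485182989e-05 × 1 / 1 ≈ 0.000075

P(X=0) ≈ 0.000075 ≈ 0.01%


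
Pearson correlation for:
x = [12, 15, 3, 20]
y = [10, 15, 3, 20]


n=4, Σx=50, Σy=48, Σxy=754, Σx²=778, Σy²=734
r = (4×754 - 50×48)/√((4×778 - 50²)(4×734 - 48²))
= 616/√(612×632) = 616/√386784 ≈ 616/621.9196 ≈ 0.9905

r ≈ 0.9905


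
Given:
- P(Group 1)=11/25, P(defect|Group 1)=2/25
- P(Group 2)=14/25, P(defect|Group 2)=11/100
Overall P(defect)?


P(B) = Σ P(B|Aᵢ)×P(Aᵢ)
  2/25×11/25 = 22/625
  11/100×14/25 = 77/1250
Sum = 121/1250

P(defect) = 121/1250 ≈ 9.68%


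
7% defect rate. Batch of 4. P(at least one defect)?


P(all good) = (93/100)^4 = 74805201/100000000
P(≥1 defect) = 25194799/100000000

P = 25194799/100000000 ≈ 25.19%


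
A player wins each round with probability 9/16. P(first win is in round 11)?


Geometric: P(X=11) = (1-p)^(k-1)×p = (7/16)^10×9/16 = 2542277241/17592186044416

P(X=11) = 2542277241/17592186044416 ≈ 0.01%


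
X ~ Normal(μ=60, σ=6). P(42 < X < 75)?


z₁=(42-60)/6=-3.0, z₂=(75-60)/6=2.5
P = Φ(2.5) - Φ(-3.0) = 0.993790 - 0.001350 = 0.992440 ≈ 0.9924

P(42 < X < 75) ≈ 0.9924


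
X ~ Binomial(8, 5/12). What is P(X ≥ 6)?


P(X ≥ 6) = Σ P(X=i) for i=6..8
P(X=6) = 5359375/107495424
P(X=7) = 546875/53747712
P(X=8) = 390625/429981696
Sum = 8734375/143327232

P(X ≥ 6) = 8734375/143327232 ≈ 6.09%


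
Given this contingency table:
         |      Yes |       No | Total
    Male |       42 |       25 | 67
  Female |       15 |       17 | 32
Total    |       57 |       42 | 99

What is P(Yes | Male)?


P(Yes | Male) = 42/(42+25) = 42/67

P(Yes|Male) = 42/67 ≈ 62.69%


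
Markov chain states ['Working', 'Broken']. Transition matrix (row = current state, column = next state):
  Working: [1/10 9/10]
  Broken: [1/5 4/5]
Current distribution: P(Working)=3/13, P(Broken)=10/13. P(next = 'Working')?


P(next=Working) = Σᵢ P(now=i)×P(i→Working)
= 3/13×1/10 + 10/13×1/5
= 3/130 + 2/13 = 23/130

P = 23/130 ≈ 0.1769


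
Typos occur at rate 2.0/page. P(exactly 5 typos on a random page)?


Poisson(λ=2.0): P(X=5) = e^(-λ)×λ^k/k!
= e^(-2.0) × 2.0^5 / 5!
≈ 0.1353352832 × 32 / 120 ≈ 0.036089

P(X=5) ≈ 0.036089 ≈ 3.61%


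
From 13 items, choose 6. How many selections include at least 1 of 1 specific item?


Complement: C(13,6) - C(12,6) = 1716 - 924 = 792

792


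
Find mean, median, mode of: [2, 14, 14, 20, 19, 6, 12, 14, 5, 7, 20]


Sorted: [2, 5, 6, 7, 12, 14, 14, 14, 19, 20, 20]
Mean = 133/11
Median = 14
Freq: {2: 1, 14: 3, 20: 2, 19: 1, 6: 1, 12: 1, 5: 1, 7: 1}
Mode: [14]

Mean=133/11, Median=14, Mode=14


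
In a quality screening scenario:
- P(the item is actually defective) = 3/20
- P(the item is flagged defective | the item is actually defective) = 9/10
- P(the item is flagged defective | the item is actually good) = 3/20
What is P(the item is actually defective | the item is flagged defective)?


Using Bayes' theorem:
P(A|B) = P(B|A)·P(A) / P(B)

P(the item is flagged defective) = 9/10 × 3/20 + 3/20 × 17/20
= 27/200 + 51/400 = 21/80

P(the item is actually defective|the item is flagged defective) = (27/200) / (21/80) = 18/35

P(the item is actually defective|the item is flagged defective) = 18/35 ≈ 51.43%


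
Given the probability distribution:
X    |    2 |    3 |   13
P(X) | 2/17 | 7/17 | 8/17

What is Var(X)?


E[X] = 129/17
E[X²] = 1423/17
Var(X) = E[X²] - (E[X])² = 1423/17 - 16641/289 = 7550/289

Var(X) = 7550/289 ≈ 26.1246


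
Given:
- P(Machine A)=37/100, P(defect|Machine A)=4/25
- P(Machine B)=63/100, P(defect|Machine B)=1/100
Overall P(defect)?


P(B) = Σ P(B|Aᵢ)×P(Aᵢ)
  4/25×37/100 = 37/625
  1/100×63/100 = 63/10000
Sum = 131/2000

P(defect) = 131/2000 ≈ 6.55%


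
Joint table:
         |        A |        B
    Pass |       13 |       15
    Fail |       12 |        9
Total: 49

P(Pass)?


P(Pass) = (13+15)/49 = 28/49 = 4/7

P(Pass) = 4/7 ≈ 57.14%


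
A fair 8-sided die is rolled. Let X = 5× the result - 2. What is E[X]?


E[die] = (1+8)/2 = 9/2
E[X] = 5×9/2 - 2 = 41/2

E[X] = 41/2


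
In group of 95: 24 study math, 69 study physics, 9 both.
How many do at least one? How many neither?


|A∪B| = 24+69-9 = 84
Neither = 95-84 = 11

At least one: 84; Neither: 11


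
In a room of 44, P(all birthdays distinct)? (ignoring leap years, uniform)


P(all different) = Π(365-i)/365 for i=0..43
= (365/365)×(364/365)×...×(322/365)
= 0.067115

P ≈ 0.0671 ≈ 6.71%


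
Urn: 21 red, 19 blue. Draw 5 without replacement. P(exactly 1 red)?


Hypergeometric: C(21,1)×C(19,4)/C(40,5)
= 21×3876/658008 = 119/962

P(X=1) = 119/962 ≈ 12.37%


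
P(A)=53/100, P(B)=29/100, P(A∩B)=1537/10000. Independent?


P(A)×P(B) = 1537/10000
P(A∩B) = 1537/10000
Equal ✓ → Independent

Yes, independent


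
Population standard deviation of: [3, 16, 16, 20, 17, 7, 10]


Mean = 89/7
  (3-89/7)²=4624/49
  (16-89/7)²=529/49
  (16-89/7)²=529/49
  (20-89/7)²=2601/49
  (17-89/7)²=900/49
  (7-89/7)²=1600/49
  (10-89/7)²=361/49
Σ(x-μ)² = 1592/7
σ² = (1592/7)/7 = 1592/49

σ = √(1592/49) ≈ 5.7000


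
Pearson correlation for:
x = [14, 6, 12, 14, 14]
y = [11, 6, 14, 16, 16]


n=5, Σx=60, Σy=63, Σxy=806, Σx²=768, Σy²=865
r = (5×806 - 60×63)/√((5×768 - 60²)(5×865 - 63²))
= 250/√(240×356) = 250/√85440 ≈ 250/292.3012 ≈ 0.8553

r ≈ 0.8553


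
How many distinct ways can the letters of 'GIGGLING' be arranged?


Letters: 8, freq: {'G': 4, 'I': 2, 'L': 1, 'N': 1}
8!/(4!×2!×1!×1!) = 40320/48 = 840

840


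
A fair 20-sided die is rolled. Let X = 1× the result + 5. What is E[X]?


E[die] = (1+20)/2 = 21/2
E[X] = 1×21/2 + 5 = 31/2

E[X] = 31/2


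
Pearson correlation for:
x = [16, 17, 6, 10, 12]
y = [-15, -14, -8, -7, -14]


n=5, Σx=61, Σy=-58, Σxy=-764, Σx²=825, Σy²=730
r = (5×(-764) - 61×(-58))/√((5×825 - 61²)(5×730 - (-58)²))
= -282/√(404×286) = -282/√115544 ≈ -282/339.9176 ≈ -0.8296

r ≈ -0.8296


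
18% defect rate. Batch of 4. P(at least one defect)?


P(all good) = (41/50)^4 = 2825761/6250000
P(≥1 defect) = 3424239/6250000

P = 3424239/6250000 ≈ 54.79%


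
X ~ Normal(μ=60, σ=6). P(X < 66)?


z = (66-60)/6 = 1.0
P(Z < 1.0) = 0.8413

P(X < 66) ≈ 0.8413


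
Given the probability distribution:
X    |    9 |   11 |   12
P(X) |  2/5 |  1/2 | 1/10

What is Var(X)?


E[X] = 103/10
E[X²] = 1073/10
Var(X) = E[X²] - (E[X])² = 1073/10 - 10609/100 = 121/100

Var(X) = 121/100 ≈ 1.2100


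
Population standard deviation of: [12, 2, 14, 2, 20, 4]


Mean = 54/6 = 9
  (12-9)²=9
  (2-9)²=49
  (14-9)²=25
  (2-9)²=49
  (20-9)²=121
  (4-9)²=25
Σ(x-μ)² = 278
σ² = 278/6 = 139/3

σ = √(139/3) ≈ 6.8069


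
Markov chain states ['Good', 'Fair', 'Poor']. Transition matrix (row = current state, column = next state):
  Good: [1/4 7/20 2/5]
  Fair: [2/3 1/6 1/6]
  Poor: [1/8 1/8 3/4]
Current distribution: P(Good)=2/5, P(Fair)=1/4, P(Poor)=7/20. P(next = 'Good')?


P(next=Good) = Σᵢ P(now=i)×P(i→Good)
= 2/5×1/4 + 1/4×2/3 + 7/20×1/8
= 1/10 + 1/6 + 7/160 = 149/480

P = 149/480 ≈ 0.3104


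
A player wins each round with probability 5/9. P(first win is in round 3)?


Geometric: P(X=3) = (1-p)^(k-1)×p = (4/9)^2×5/9 = 80/729

P(X=3) = 80/729 ≈ 10.97%


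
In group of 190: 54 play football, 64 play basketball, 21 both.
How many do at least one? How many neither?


|A∪B| = 54+64-21 = 97
Neither = 190-97 = 93

At least one: 97; Neither: 93


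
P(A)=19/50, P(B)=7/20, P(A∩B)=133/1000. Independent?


P(A)×P(B) = 133/1000
P(A∩B) = 133/1000
Equal ✓ → Independent

Yes, independent


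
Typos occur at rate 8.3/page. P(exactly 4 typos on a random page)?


Poisson(λ=8.3): P(X=4) = e^(-λ)×λ^k/k!
= e^(-8.3) × 8.3^4 / 4!
≈ 0.0002485168271 × 4745.8321 / 24 ≈ 0.049142

P(X=4) ≈ 0.049142 ≈ 4.91%


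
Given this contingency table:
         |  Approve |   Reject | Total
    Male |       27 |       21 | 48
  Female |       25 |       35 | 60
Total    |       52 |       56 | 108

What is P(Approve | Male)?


P(Approve | Male) = 27/(27+21) = 27/48 = 9/16

P(Approve|Male) = 9/16 ≈ 56.25%


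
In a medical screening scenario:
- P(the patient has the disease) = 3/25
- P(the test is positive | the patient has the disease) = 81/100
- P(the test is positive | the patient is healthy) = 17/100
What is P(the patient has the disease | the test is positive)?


Using Bayes' theorem:
P(A|B) = P(B|A)·P(A) / P(B)

P(the test is positive) = 81/100 × 3/25 + 17/100 × 22/25
= 243/2500 + 187/1250 = 617/2500

P(the patient has the disease|the test is positive) = (243/2500) / (617/2500) = 243/617

P(the patient has the disease|the test is positive) = 243/617 ≈ 39.38%


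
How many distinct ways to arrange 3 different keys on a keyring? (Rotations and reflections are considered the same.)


Free circular arrangements: rotations and reflections both identified.
(n-1)!/2 = 2!/2 = 2/2 = 1

1


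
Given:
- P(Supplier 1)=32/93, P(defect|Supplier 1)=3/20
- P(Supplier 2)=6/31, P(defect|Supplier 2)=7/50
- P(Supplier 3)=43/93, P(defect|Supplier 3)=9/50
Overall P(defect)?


P(B) = Σ P(B|Aᵢ)×P(Aᵢ)
  3/20×32/93 = 8/155
  7/50×6/31 = 21/775
  9/50×43/93 = 129/1550
Sum = 251/1550

P(defect) = 251/1550 ≈ 16.19%


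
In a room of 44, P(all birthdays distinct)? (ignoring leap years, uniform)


P(all different) = Π(365-i)/365 for i=0..43
= (365/365)×(364/365)×...×(322/365)
= 0.067115

P ≈ 0.0671 ≈ 6.71%


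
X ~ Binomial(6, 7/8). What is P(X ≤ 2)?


P(X ≤ 2) = Σ P(X=i) for i=0..2
P(X=0) = 1/262144
P(X=1) = 21/131072
P(X=2) = 735/262144
Sum = 389/131072

P(X ≤ 2) = 389/131072 ≈ 0.30%


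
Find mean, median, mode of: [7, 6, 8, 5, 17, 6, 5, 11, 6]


Sorted: [5, 5, 6, 6, 6, 7, 8, 11, 17]
Mean = 71/9
Median = 6
Freq: {7: 1, 6: 3, 8: 1, 5: 2, 17: 1, 11: 1}
Mode: [6]

Mean=71/9, Median=6, Mode=6


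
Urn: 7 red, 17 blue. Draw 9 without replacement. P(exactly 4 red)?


Hypergeometric: C(7,4)×C(17,5)/C(24,9)
= 35×6188/1307504 = 3185/19228

P(X=4) = 3185/19228 ≈ 16.56%


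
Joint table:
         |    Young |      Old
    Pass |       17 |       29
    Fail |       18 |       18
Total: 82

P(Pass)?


P(Pass) = (17+29)/82 = 46/82 = 23/41

P(Pass) = 23/41 ≈ 56.10%


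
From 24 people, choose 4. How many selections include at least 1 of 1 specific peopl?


Complement: C(24,4) - C(23,4) = 10626 - 8855 = 1771

1771


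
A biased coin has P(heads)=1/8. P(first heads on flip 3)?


Geometric: P(X=3) = (1-p)^(k-1)×p = (7/8)^2×1/8 = 49/512

P(X=3) = 49/512 ≈ 9.57%


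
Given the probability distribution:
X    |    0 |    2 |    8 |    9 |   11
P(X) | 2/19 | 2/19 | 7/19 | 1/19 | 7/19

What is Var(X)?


E[X] = 146/19
E[X²] = 1384/19
Var(X) = E[X²] - (E[X])² = 1384/19 - 21316/361 = 4980/361

Var(X) = 4980/361 ≈ 13.7950


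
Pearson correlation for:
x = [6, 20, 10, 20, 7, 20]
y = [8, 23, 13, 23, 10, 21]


n=6, Σx=83, Σy=98, Σxy=1588, Σx²=1385, Σy²=1832
r = (6×1588 - 83×98)/√((6×1385 - 83²)(6×1832 - 98²))
= 1394/√(1421×1388) = 1394/√1972348 ≈ 1394/1404.4031 ≈ 0.9926

r ≈ 0.9926


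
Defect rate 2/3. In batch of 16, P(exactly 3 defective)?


Binomial: P(X=3) = C(16,3)×p^3×(1-p)^13
= 560 × 8/27 × 1/1594323 = 4480/43046721

P(X=3) = 4480/43046721 ≈ 0.01%


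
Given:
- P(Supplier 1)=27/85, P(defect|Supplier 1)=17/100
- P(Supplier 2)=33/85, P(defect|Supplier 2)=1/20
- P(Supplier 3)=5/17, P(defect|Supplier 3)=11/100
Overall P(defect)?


P(B) = Σ P(B|Aᵢ)×P(Aᵢ)
  17/100×27/85 = 27/500
  1/20×33/85 = 33/1700
  11/100×5/17 = 11/340
Sum = 899/8500

P(defect) = 899/8500 ≈ 10.58%


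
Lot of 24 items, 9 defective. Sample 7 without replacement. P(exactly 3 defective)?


Hypergeometric: C(9,3)×C(15,4)/C(24,7)
= 84×1365/346104 = 3185/9614

P(X=3) = 3185/9614 ≈ 33.13%


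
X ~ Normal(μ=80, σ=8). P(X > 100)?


z = (100-80)/8 = 2.5
P(X > 100) = 1 - P(Z ≤ 2.5) = 1 - 0.9938 = 0.0062

P(X > 100) ≈ 0.0062


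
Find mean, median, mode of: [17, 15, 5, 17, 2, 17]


Sorted: [2, 5, 15, 17, 17, 17]
Mean = 73/6
Median = 16
Freq: {17: 3, 15: 1, 5: 1, 2: 1}
Mode: [17]

Mean=73/6, Median=16, Mode=17


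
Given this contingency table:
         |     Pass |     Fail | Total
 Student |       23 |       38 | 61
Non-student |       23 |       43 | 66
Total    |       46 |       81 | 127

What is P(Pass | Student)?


P(Pass | Student) = 23/(23+38) = 23/61

P(Pass|Student) = 23/61 ≈ 37.70%


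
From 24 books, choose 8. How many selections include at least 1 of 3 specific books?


Complement: C(24,8) - C(21,8) = 735471 - 203490 = 531981

531981


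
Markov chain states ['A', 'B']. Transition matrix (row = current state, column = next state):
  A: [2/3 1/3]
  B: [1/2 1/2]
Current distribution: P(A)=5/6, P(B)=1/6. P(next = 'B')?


P(next=B) = Σᵢ P(now=i)×P(i→B)
= 5/6×1/3 + 1/6×1/2
= 5/18 + 1/12 = 13/36

P = 13/36 ≈ 0.3611


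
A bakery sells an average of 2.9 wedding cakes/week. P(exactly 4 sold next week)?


Poisson(λ=2.9): P(X=4) = e^(-λ)×λ^k/k!
= e^(-2.9) × 2.9^4 / 4!
≈ 0.05502322006 × 70.7281 / 24 ≈ 0.162154

P(X=4) ≈ 0.162154 ≈ 16.22%


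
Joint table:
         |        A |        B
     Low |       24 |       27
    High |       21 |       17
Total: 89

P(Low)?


P(Low) = (24+27)/89 = 51/89

P(Low) = 51/89 ≈ 57.30%


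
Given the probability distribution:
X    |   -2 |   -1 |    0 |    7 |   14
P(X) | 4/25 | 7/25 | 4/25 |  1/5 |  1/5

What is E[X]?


E[X] = Σ x·P(X=x)
= (-2)×(4/25) + (-1)×(7/25) + (0)×(4/25) + (7)×(1/5) + (14)×(1/5)
= 18/5

E[X] = 18/5


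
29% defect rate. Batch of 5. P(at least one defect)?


P(all good) = (71/100)^5 = 1804229351/10000000000
P(≥1 defect) = 8195770649/10000000000

P = 8195770649/10000000000 ≈ 81.96%


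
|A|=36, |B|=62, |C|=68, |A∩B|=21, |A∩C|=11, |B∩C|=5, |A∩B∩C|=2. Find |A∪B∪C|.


|A∪B∪C| = 36+62+68-21-11-5+2 = 131

|A∪B∪C| = 131


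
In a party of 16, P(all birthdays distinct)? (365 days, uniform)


P(all different) = Π(365-i)/365 for i=0..15
= (365/365)×(364/365)×...×(350/365)
= 0.716396

P ≈ 0.7164 ≈ 71.64%


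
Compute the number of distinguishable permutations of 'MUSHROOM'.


Letters: 8, freq: {'M': 2, 'U': 1, 'S': 1, 'H': 1, 'R': 1, 'O': 2}
8!/(2!×1!×1!×1!×1!×2!) = 40320/4 = 10080

10080


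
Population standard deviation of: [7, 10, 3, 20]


Mean = 40/4 = 10
  (7-10)²=9
  (10-10)²=0
  (3-10)²=49
  (20-10)²=100
Σ(x-μ)² = 158
σ² = 158/4 = 79/2

σ = √(79/2) ≈ 6.2849


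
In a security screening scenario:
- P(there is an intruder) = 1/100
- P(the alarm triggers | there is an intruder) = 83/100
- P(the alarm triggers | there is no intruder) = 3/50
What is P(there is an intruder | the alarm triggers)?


Using Bayes' theorem:
P(A|B) = P(B|A)·P(A) / P(B)

P(the alarm triggers) = 83/100 × 1/100 + 3/50 × 99/100
= 83/10000 + 297/5000 = 677/10000

P(there is an intruder|the alarm triggers) = (83/10000) / (677/10000) = 83/677

P(there is an intruder|the alarm triggers) = 83/677 ≈ 12.26%


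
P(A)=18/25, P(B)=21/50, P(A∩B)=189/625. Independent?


P(A)×P(B) = 189/625
P(A∩B) = 189/625
Equal ✓ → Independent

Yes, independent


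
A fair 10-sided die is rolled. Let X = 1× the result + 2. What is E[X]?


E[die] = (1+10)/2 = 11/2
E[X] = 1×11/2 + 2 = 15/2

E[X] = 15/2


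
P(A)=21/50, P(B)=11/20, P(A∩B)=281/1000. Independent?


P(A)×P(B) = 231/1000
P(A∩B) = 281/1000
Not equal → NOT independent

No, not independent


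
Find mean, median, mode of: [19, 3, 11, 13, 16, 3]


Sorted: [3, 3, 11, 13, 16, 19]
Mean = 65/6
Median = 12
Freq: {19: 1, 3: 2, 11: 1, 13: 1, 16: 1}
Mode: [3]

Mean=65/6, Median=12, Mode=3


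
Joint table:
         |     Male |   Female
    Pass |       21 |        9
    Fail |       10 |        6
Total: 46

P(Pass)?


P(Pass) = (21+9)/46 = 30/46 = 15/23

P(Pass) = 15/23 ≈ 65.22%


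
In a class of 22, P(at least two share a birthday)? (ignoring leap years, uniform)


P(all different) = Π(365-i)/365 for i=0..21
= 0.524305
P(match) = 1 - 0.524305 = 0.475695

P ≈ 0.4757 ≈ 47.57%


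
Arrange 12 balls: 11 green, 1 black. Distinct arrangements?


12!/(11!×1!) = 12

12


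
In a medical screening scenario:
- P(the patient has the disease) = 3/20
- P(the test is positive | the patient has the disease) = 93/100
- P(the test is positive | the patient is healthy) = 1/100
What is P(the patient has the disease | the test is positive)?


Using Bayes' theorem:
P(A|B) = P(B|A)·P(A) / P(B)

P(the test is positive) = 93/100 × 3/20 + 1/100 × 17/20
= 279/2000 + 17/2000 = 37/250

P(the patient has the disease|the test is positive) = (279/2000) / (37/250) = 279/296

P(the patient has the disease|the test is positive) = 279/296 ≈ 94.26%


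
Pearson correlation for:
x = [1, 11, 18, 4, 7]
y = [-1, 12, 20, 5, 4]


n=5, Σx=41, Σy=40, Σxy=539, Σx²=511, Σy²=586
r = (5×539 - 41×40)/√((5×511 - 41²)(5×586 - 40²))
= 1055/√(874×1330) = 1055/√1162420 ≈ 1055/1078.1558 ≈ 0.9785

r ≈ 0.9785
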